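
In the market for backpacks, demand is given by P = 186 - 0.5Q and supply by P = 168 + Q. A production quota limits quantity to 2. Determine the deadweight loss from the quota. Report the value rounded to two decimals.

75.00

Without the quota, 186 - 0.5Q = 168 + Q gives Q* = 12.
At Q = 2 the demand price is 186 - 0.5(2) = 185 and the supply price is 168 + (2) = 170.
Deadweight loss is the triangle between the curves from 2 to 12: (1/2)(185 - 170)(12 - 2) = 75.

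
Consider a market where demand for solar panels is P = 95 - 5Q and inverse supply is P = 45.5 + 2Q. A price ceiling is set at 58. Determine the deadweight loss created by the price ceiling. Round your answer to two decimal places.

2.36

Without the control, 95 - 5Q = 45.5 + 2Q so Q* = 7.0714 and P* = 59.6429.
At P = 58, sellers supply (58 - 45.5)/2 = 6.25 while buyers want more, so the quantity traded is 6.25 at price 58.
At Q = 6.25 the demand price is 63.75 and the supply price is 58. Deadweight loss is the triangle between the curves from 6.25 to 7.0714: (1/2)(63.75 - 58)(7.0714 - 6.25) = 2.3616.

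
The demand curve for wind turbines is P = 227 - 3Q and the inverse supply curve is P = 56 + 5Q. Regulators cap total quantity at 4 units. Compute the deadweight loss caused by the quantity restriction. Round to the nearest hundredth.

1207.56

Unrestricted equilibrium: Q* = (227 - 56)/(3 + 5) = 21.375.
At Q = 4 the demand price is 227 - 3(4) = 215 and the supply price is 56 + 5(4) = 76.
DWL = (1/2)(gap between curves at 4) x (Q* - 4) = (1/2)(139)(17.375) = 1207.5625.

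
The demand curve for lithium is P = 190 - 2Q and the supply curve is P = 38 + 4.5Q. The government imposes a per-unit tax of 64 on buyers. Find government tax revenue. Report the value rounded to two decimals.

Without the tax, 190 - 2Q = 38 + 4.5Q so Q* = 23.3846 and P* = 143.2308.
With the tax, buyers' net willingness to pay falls by 64: (190 - 64) - 2Q = 38 + 4.5Q, so Q_t = 13.5385. Buyers pay P_b = 162.9231; sellers receive P_s = P_b - 64 = 98.9231.
Tax revenue = t x Q_t = 64 x 13.5385 = 866.4615.

866.46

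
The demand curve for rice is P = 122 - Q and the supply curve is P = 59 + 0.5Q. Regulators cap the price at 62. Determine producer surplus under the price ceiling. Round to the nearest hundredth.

Without the control, 122 - Q = 59 + 0.5Q so Q* = 42 and P* = 80.
At the ceiling price 62, quantity supplied is (62 - 59)/0.5 = 6; supply is the short side, so Q = 6 trades at P = 62.
PS is the triangle above supply below 62: (1/2)(6)(62 - 59) = 9.

9.00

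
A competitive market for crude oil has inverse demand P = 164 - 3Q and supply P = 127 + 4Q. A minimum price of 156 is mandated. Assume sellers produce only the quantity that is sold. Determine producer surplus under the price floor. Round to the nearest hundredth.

63.11

Without the control, 164 - 3Q = 127 + 4Q so Q* = 5.2857 and P* = 148.1429.
At the floor price 156, quantity demanded is (164 - 156)/3 = 2.6667; demand is the short side, so Q = 2.6667 trades at P = 156.
The supply price at Q = 2.6667 is 137.6667. PS is the trapezoid between 156 and supply over [0, 2.6667]: (1/2)[(156 - 127) + (156 - 137.6667)](2.6667) = 63.1111.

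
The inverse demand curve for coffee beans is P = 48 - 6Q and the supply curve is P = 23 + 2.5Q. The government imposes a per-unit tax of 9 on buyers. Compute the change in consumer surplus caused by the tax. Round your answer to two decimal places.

Without the tax, 48 - 6Q = 23 + 2.5Q so Q* = 2.9412 and P* = 30.3529.
With the tax, buyers' net willingness to pay falls by 9: (48 - 9) - 6Q = 23 + 2.5Q, so Q_t = 1.8824. Buyers pay P_b = 36.7059; sellers receive P_s = P_b - 9 = 27.7059.
CS falls from (1/2)(2.9412)(17.6471) = 25.9516 to (1/2)(1.8824)(11.2941) = 10.6298, a change of -15.3218.

-15.32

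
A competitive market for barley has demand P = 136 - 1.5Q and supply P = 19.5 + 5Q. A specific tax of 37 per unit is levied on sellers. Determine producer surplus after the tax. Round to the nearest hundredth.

Pre-tax equilibrium: 136 - 1.5Q = 19.5 + 5Q gives Q* = 17.9231, P* = 109.1154.
With the tax, sellers need 37 more per unit: 136 - 1.5Q = 19.5 + 5Q + 37, so Q_t = 12.2308. Buyers pay P_b = 117.6538; sellers receive P_s = P_b - 37 = 80.6538.
PS = (1/2)(Q_t)(P_s - 19.5) = (1/2)(12.2308)(61.1538) = 373.9793.

373.98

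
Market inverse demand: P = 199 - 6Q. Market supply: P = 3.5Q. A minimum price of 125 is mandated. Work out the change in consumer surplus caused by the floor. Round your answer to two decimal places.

Free-market equilibrium: 199 - 6Q = 3.5Q gives Q* = 20.9474, P* = 73.3158.
At the floor price 125, quantity demanded is (199 - 125)/6 = 12.3333; demand is the short side, so Q = 12.3333 trades at P = 125.
CS goes from (1/2)(20.9474)(125.6842) = 1316.3767 to 456.3333 (computed as (199 - 125)(12.3333) - (1/2)(6)(12.3333)^2), a change of -860.0434.

-860.04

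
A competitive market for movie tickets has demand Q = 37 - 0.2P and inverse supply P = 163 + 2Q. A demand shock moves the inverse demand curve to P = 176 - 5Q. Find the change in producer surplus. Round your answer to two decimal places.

-6.43

Rewriting demand in inverse form: P = 185 - 5Q.
Initial equilibrium: Q_0 = 3.1429, P_0 = 169.2857; CS_0 = (1/2)(3.1429)(15.7143) = 24.6939, PS_0 = (1/2)(3.1429)(6.2857) = 9.8776.
New equilibrium: 176 - 5Q = 163 + 2Q gives Q_1 = 1.8571, P_1 = 166.7143; CS_1 = 8.6224, PS_1 = 3.449.
Change in producer surplus = 3.449 - 9.8776 = -6.4286.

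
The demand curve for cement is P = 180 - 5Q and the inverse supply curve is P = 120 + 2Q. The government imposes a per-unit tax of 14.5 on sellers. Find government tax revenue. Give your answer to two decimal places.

94.25

Without the tax, 180 - 5Q = 120 + 2Q so Q* = 8.5714 and P* = 137.1429.
With the tax, sellers need 14.5 more per unit: 180 - 5Q = 120 + 2Q + 14.5, so Q_t = 6.5. Buyers pay P_b = 147.5; sellers receive P_s = P_b - 14.5 = 133.
Tax revenue = t x Q_t = 14.5 x 6.5 = 94.25.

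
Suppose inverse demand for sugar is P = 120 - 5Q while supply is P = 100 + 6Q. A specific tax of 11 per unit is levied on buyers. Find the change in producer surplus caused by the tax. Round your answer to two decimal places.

Pre-tax equilibrium: 120 - 5Q = 100 + 6Q gives Q* = 1.8182, P* = 110.9091.
A tax on buyers shifts demand down by 11: (120 - 11) - 5Q = 100 + 6Q, so Q_t = 0.8182. Buyers pay P_b = 115.9091; sellers receive P_s = P_b - 11 = 104.9091.
PS falls from (1/2)(1.8182)(10.9091) = 9.9174 to (1/2)(0.8182)(4.9091) = 2.0083, a change of -7.9091.

-7.91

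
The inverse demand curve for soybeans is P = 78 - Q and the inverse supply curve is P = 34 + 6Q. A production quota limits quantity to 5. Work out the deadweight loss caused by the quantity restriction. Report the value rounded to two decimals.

Without the quota, 78 - Q = 34 + 6Q gives Q* = 6.2857.
At Q = 5 the demand price is 78 - (5) = 73 and the supply price is 34 + 6(5) = 64.
DWL = (1/2)(gap between curves at 5) x (Q* - 5) = (1/2)(9)(1.2857) = 5.7857.

5.79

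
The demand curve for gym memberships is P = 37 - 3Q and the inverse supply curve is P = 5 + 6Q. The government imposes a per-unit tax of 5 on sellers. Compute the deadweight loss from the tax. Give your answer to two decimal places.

Pre-tax equilibrium: 37 - 3Q = 5 + 6Q gives Q* = 3.5556, P* = 26.3333.
With the tax, sellers need 5 more per unit: 37 - 3Q = 5 + 6Q + 5, so Q_t = 3. Buyers pay P_b = 28; sellers receive P_s = P_b - 5 = 23.
The welfare triangle lost has base Q* - Q_t = 0.5556 and height t = 5, so DWL = (1/2)(0.5556)(5) = 1.3889.

1.39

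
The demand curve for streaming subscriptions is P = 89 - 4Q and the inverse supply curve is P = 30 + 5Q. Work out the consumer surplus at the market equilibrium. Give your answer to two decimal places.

Equilibrium: 89 - 4Q = 30 + 5Q, so Q* = 6.5556 and P* = 62.7778.
The demand choke price is 89, so CS = (1/2)(Q*)(89 - P*) = (1/2)(6.5556)(26.2222) = 85.9506.

85.95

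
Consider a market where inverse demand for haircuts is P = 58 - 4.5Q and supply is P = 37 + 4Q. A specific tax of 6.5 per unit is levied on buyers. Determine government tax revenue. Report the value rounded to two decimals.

11.09

Pre-tax equilibrium: 58 - 4.5Q = 37 + 4Q gives Q* = 2.4706, P* = 46.8824.
A tax on buyers shifts demand down by 6.5: (58 - 6.5) - 4.5Q = 37 + 4Q, so Q_t = 1.7059. Buyers pay P_b = 50.3235; sellers receive P_s = P_b - 6.5 = 43.8235.
Revenue is the tax times quantity traded: 6.5 x 1.7059 = 11.0882.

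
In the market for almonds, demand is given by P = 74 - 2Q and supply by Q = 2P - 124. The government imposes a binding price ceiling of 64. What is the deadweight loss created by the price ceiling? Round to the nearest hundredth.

0.80

Rewriting supply in inverse form: P = 62 + 0.5Q.
Free-market equilibrium: 74 - 2Q = 62 + 0.5Q gives Q* = 4.8, P* = 64.4.
At P = 64, sellers supply (64 - 62)/0.5 = 4 while buyers want more, so the quantity traded is 4 at price 64.
The lost-trades triangle has base Q* - 4 = 0.8 and height equal to the gap between the curves at Q = 4, which is 66 - 64 = 2. DWL = (1/2)(0.8)(2) = 0.8.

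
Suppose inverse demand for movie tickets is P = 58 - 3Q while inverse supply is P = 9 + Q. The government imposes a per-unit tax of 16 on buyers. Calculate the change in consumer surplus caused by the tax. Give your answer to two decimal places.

-123.00

Pre-tax equilibrium: 58 - 3Q = 9 + Q gives Q* = 12.25, P* = 21.25.
With the tax, buyers' net willingness to pay falls by 16: (58 - 16) - 3Q = 9 + Q, so Q_t = 8.25. Buyers pay P_b = 33.25; sellers receive P_s = P_b - 16 = 17.25.
CS falls from (1/2)(12.25)(36.75) = 225.0938 to (1/2)(8.25)(24.75) = 102.0938, a change of -123.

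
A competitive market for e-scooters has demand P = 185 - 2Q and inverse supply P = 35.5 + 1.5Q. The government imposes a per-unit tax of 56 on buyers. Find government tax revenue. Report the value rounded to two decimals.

Pre-tax equilibrium: 185 - 2Q = 35.5 + 1.5Q gives Q* = 42.7143, P* = 99.5714.
With the tax, buyers' net willingness to pay falls by 56: (185 - 56) - 2Q = 35.5 + 1.5Q, so Q_t = 26.7143. Buyers pay P_b = 131.5714; sellers receive P_s = P_b - 56 = 75.5714.
Tax revenue = t x Q_t = 56 x 26.7143 = 1496.

1496.00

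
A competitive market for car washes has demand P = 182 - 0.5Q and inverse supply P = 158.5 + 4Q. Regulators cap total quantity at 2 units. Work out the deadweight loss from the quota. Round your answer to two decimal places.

Without the quota, 182 - 0.5Q = 158.5 + 4Q gives Q* = 5.2222.
At Q = 2 the demand price is 182 - 0.5(2) = 181 and the supply price is 158.5 + 4(2) = 166.5.
Deadweight loss is the triangle between the curves from 2 to 5.2222: (1/2)(181 - 166.5)(5.2222 - 2) = 23.3611.

23.36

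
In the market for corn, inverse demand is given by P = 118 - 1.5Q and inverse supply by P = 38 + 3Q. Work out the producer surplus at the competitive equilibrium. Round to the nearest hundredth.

474.07

Set 118 - 1.5Q = 38 + 3Q, which gives 80 = 4.5Q, so Q* = 17.7778 and P* = 118 - 1.5(17.7778) = 91.3333.
PS is the area between P* and the supply curve from 0 to Q*: (1/2)(17.7778)(53.3333) = 474.0741.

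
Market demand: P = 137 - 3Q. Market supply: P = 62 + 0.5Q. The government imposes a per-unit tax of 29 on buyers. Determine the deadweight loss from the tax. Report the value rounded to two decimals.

120.14

Without the tax, 137 - 3Q = 62 + 0.5Q so Q* = 21.4286 and P* = 72.7143.
With the tax, buyers' net willingness to pay falls by 29: (137 - 29) - 3Q = 62 + 0.5Q, so Q_t = 13.1429. Buyers pay P_b = 97.5714; sellers receive P_s = P_b - 29 = 68.5714.
Deadweight loss is the triangle between the curves from Q_t to Q*: (1/2)(21.4286 - 13.1429)(29) = 120.1429.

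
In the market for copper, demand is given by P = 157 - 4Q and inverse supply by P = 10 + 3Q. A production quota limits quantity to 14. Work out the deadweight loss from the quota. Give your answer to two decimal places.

171.50

Unrestricted equilibrium: Q* = (157 - 10)/(4 + 3) = 21.
At Q = 14 the demand price is 157 - 4(14) = 101 and the supply price is 10 + 3(14) = 52.
Deadweight loss is the triangle between the curves from 14 to 21: (1/2)(101 - 52)(21 - 14) = 171.5.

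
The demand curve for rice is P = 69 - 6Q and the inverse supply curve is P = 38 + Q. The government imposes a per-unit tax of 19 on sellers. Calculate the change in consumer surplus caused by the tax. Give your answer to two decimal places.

Without the tax, 69 - 6Q = 38 + Q so Q* = 4.4286 and P* = 42.4286.
A tax on sellers shifts supply up by 19: 69 - 6Q = 38 + Q + 19, so Q_t = 1.7143. Buyers pay P_b = 58.7143; sellers receive P_s = P_b - 19 = 39.7143.
Consumers lose the trapezoid between P* and P_b out to Q_t plus the triangle from Q_t to Q*: change in CS = 8.8163 - 58.8367 = -50.0204.

-50.02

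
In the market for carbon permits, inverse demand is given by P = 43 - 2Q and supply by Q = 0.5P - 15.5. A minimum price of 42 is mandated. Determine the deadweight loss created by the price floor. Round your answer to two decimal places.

Rewriting supply in inverse form: P = 31 + 2Q.
Without the control, 43 - 2Q = 31 + 2Q so Q* = 3 and P* = 37.
At P = 42, buyers demand (43 - 42)/2 = 0.5 while sellers would supply more, so the quantity traded is 0.5 at price 42.
The lost-trades triangle has base Q* - 0.5 = 2.5 and height equal to the gap between the curves at Q = 0.5, which is 42 - 32 = 10. DWL = (1/2)(2.5)(10) = 12.5.

12.50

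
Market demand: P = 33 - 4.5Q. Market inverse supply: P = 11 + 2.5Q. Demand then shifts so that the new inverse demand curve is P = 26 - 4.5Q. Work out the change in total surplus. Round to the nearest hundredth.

-18.50

Initial equilibrium: Q_0 = 3.1429, P_0 = 18.8571; CS_0 = (1/2)(3.1429)(14.1429) = 22.2245, PS_0 = (1/2)(3.1429)(7.8571) = 12.3469.
New equilibrium: 26 - 4.5Q = 11 + 2.5Q gives Q_1 = 2.1429, P_1 = 16.3571; CS_1 = 10.3316, PS_1 = 5.7398.
Change in total surplus = (10.3316 + 5.7398) - (22.2245 + 12.3469) = -18.5.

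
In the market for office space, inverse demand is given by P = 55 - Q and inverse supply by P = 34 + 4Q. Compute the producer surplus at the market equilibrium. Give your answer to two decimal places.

Setting demand equal to supply, 21 = 5Q, so Q* = 4.2 and P* = 50.8.
Producer surplus is the triangle above supply below P*: (1/2)(4.2)(50.8 - 34) = (1/2)(4.2)(16.8) = 35.28.

35.28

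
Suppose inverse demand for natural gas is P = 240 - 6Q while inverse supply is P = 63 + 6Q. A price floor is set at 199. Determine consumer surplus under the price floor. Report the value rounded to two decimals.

140.08

Without the control, 240 - 6Q = 63 + 6Q so Q* = 14.75 and P* = 151.5.
At P = 199, buyers demand (240 - 199)/6 = 6.8333 while sellers would supply more, so the quantity traded is 6.8333 at price 199.
CS is the triangle under demand above 199: (1/2)(6.8333)(240 - 199) = 140.0833.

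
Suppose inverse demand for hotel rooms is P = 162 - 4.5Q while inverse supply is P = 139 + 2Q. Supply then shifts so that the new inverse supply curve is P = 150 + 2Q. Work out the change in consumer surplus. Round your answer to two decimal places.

-20.50

Initial equilibrium: Q_0 = 3.5385, P_0 = 146.0769; CS_0 = (1/2)(3.5385)(15.9231) = 28.1716, PS_0 = (1/2)(3.5385)(7.0769) = 12.5207.
New equilibrium: 162 - 4.5Q = 150 + 2Q gives Q_1 = 1.8462, P_1 = 153.6923; CS_1 = 7.6686, PS_1 = 3.4083.
Change in consumer surplus = 7.6686 - 28.1716 = -20.503.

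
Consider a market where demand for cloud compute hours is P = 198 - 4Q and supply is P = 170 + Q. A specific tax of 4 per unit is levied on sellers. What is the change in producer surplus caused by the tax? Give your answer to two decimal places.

-4.16

Without the tax, 198 - 4Q = 170 + Q so Q* = 5.6 and P* = 175.6.
A tax on sellers shifts supply up by 4: 198 - 4Q = 170 + Q + 4, so Q_t = 4.8. Buyers pay P_b = 178.8; sellers receive P_s = P_b - 4 = 174.8.
PS falls from (1/2)(5.6)(5.6) = 15.68 to (1/2)(4.8)(4.8) = 11.52, a change of -4.16.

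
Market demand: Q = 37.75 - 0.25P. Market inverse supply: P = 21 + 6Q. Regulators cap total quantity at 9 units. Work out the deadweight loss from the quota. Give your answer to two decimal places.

80.00

Rewriting demand in inverse form: P = 151 - 4Q.
Unrestricted equilibrium: Q* = (151 - 21)/(4 + 6) = 13.
At Q = 9 the demand price is 151 - 4(9) = 115 and the supply price is 21 + 6(9) = 75.
Deadweight loss is the triangle between the curves from 9 to 13: (1/2)(115 - 75)(13 - 9) = 80.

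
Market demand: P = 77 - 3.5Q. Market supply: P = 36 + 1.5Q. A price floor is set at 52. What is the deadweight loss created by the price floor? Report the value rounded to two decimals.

Without the control, 77 - 3.5Q = 36 + 1.5Q so Q* = 8.2 and P* = 48.3.
At P = 52, buyers demand (77 - 52)/3.5 = 7.1429 while sellers would supply more, so the quantity traded is 7.1429 at price 52.
The lost-trades triangle has base Q* - 7.1429 = 1.0571 and height equal to the gap between the curves at Q = 7.1429, which is 52 - 46.7143 = 5.2857. DWL = (1/2)(1.0571)(5.2857) = 2.7939.

2.79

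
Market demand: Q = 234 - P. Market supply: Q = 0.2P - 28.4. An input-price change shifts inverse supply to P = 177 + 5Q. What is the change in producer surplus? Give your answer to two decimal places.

Rewriting demand in inverse form: P = 234 - Q.
Rewriting supply in inverse form: P = 142 + 5Q.
Initial equilibrium: Q_0 = 15.3333, P_0 = 218.6667; CS_0 = (1/2)(15.3333)(15.3333) = 117.5556, PS_0 = (1/2)(15.3333)(76.6667) = 587.7778.
New equilibrium: 234 - Q = 177 + 5Q gives Q_1 = 9.5, P_1 = 224.5; CS_1 = 45.125, PS_1 = 225.625.
Change in producer surplus = 225.625 - 587.7778 = -362.1528.

-362.15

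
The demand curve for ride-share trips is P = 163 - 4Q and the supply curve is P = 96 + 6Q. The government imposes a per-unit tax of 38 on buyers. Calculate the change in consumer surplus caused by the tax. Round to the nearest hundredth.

Pre-tax equilibrium: 163 - 4Q = 96 + 6Q gives Q* = 6.7, P* = 136.2.
A tax on buyers shifts demand down by 38: (163 - 38) - 4Q = 96 + 6Q, so Q_t = 2.9. Buyers pay P_b = 151.4; sellers receive P_s = P_b - 38 = 113.4.
CS falls from (1/2)(6.7)(26.8) = 89.78 to (1/2)(2.9)(11.6) = 16.82, a change of -72.96.

-72.96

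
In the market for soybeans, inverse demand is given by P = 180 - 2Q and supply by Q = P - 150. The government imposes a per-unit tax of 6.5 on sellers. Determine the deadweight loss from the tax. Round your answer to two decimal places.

7.04

Rewriting supply in inverse form: P = 150 + Q.
Without the tax, 180 - 2Q = 150 + Q so Q* = 10 and P* = 160.
With the tax, sellers need 6.5 more per unit: 180 - 2Q = 150 + Q + 6.5, so Q_t = 7.8333. Buyers pay P_b = 164.3333; sellers receive P_s = P_b - 6.5 = 157.8333.
The welfare triangle lost has base Q* - Q_t = 2.1667 and height t = 6.5, so DWL = (1/2)(2.1667)(6.5) = 7.0417.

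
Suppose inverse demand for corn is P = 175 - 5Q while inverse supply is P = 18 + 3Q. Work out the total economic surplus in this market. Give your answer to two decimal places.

1540.56

Equilibrium: 175 - 5Q = 18 + 3Q, so Q* = 19.625 and P* = 76.875.
Total surplus is the full triangle between the curves from 0 to Q*: (1/2)(19.625)(175 - 18) = 1540.5625.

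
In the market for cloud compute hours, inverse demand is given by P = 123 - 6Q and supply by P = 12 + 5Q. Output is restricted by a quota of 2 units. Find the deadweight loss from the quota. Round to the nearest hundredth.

Without the quota, 123 - 6Q = 12 + 5Q gives Q* = 10.0909.
At Q = 2 the demand price is 123 - 6(2) = 111 and the supply price is 12 + 5(2) = 22.
DWL = (1/2)(gap between curves at 2) x (Q* - 2) = (1/2)(89)(8.0909) = 360.0455.

360.05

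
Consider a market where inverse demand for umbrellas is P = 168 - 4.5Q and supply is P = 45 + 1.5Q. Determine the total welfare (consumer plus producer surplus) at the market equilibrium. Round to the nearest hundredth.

1260.75

Set 168 - 4.5Q = 45 + 1.5Q, which gives 123 = 6Q, so Q* = 20.5 and P* = 168 - 4.5(20.5) = 75.75.
CS = (1/2)(20.5)(92.25) = 945.5625 and PS = (1/2)(20.5)(30.75) = 315.1875, so total surplus = 1260.75.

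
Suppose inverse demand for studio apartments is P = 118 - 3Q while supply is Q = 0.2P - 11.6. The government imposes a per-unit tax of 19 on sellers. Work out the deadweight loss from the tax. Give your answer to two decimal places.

22.56

Rewriting supply in inverse form: P = 58 + 5Q.
Without the tax, 118 - 3Q = 58 + 5Q so Q* = 7.5 and P* = 95.5.
A tax on sellers shifts supply up by 19: 118 - 3Q = 58 + 5Q + 19, so Q_t = 5.125. Buyers pay P_b = 102.625; sellers receive P_s = P_b - 19 = 83.625.
The welfare triangle lost has base Q* - Q_t = 2.375 and height t = 19, so DWL = (1/2)(2.375)(19) = 22.5625.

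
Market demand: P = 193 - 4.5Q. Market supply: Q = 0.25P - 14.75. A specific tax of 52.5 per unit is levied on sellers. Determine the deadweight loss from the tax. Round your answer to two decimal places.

162.13

Rewriting supply in inverse form: P = 59 + 4Q.
Pre-tax equilibrium: 193 - 4.5Q = 59 + 4Q gives Q* = 15.7647, P* = 122.0588.
With the tax, sellers need 52.5 more per unit: 193 - 4.5Q = 59 + 4Q + 52.5, so Q_t = 9.5882. Buyers pay P_b = 149.8529; sellers receive P_s = P_b - 52.5 = 97.3529.
Deadweight loss is the triangle between the curves from Q_t to Q*: (1/2)(15.7647 - 9.5882)(52.5) = 162.1324.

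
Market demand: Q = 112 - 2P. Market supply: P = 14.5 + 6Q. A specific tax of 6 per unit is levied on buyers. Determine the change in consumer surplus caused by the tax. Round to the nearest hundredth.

Rewriting demand in inverse form: P = 56 - 0.5Q.
Without the tax, 56 - 0.5Q = 14.5 + 6Q so Q* = 6.3846 and P* = 52.8077.
With the tax, buyers' net willingness to pay falls by 6: (56 - 6) - 0.5Q = 14.5 + 6Q, so Q_t = 5.4615. Buyers pay P_b = 53.2692; sellers receive P_s = P_b - 6 = 47.2692.
Consumers lose the trapezoid between P* and P_b out to Q_t plus the triangle from Q_t to Q*: change in CS = 7.4571 - 10.1908 = -2.7337.

-2.73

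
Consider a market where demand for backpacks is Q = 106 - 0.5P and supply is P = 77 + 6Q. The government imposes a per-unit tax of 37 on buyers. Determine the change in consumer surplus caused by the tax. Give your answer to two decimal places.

Rewriting demand in inverse form: P = 212 - 2Q.
Pre-tax equilibrium: 212 - 2Q = 77 + 6Q gives Q* = 16.875, P* = 178.25.
A tax on buyers shifts demand down by 37: (212 - 37) - 2Q = 77 + 6Q, so Q_t = 12.25. Buyers pay P_b = 187.5; sellers receive P_s = P_b - 37 = 150.5.
CS falls from (1/2)(16.875)(33.75) = 284.7656 to (1/2)(12.25)(24.5) = 150.0625, a change of -134.7031.

-134.70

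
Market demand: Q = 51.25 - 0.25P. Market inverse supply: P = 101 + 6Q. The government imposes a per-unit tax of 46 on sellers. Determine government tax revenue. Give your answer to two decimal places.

266.80

Rewriting demand in inverse form: P = 205 - 4Q.
Pre-tax equilibrium: 205 - 4Q = 101 + 6Q gives Q* = 10.4, P* = 163.4.
A tax on sellers shifts supply up by 46: 205 - 4Q = 101 + 6Q + 46, so Q_t = 5.8. Buyers pay P_b = 181.8; sellers receive P_s = P_b - 46 = 135.8.
Revenue is the tax times quantity traded: 46 x 5.8 = 266.8.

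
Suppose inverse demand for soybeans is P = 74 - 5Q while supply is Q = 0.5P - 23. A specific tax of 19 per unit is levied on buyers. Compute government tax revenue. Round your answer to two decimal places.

24.43

Rewriting supply in inverse form: P = 46 + 2Q.
Pre-tax equilibrium: 74 - 5Q = 46 + 2Q gives Q* = 4, P* = 54.
With the tax, buyers' net willingness to pay falls by 19: (74 - 19) - 5Q = 46 + 2Q, so Q_t = 1.2857. Buyers pay P_b = 67.5714; sellers receive P_s = P_b - 19 = 48.5714.
Revenue is the tax times quantity traded: 19 x 1.2857 = 24.4286.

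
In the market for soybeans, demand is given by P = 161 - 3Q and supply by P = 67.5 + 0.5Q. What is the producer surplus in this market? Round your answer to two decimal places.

Set 161 - 3Q = 67.5 + 0.5Q, which gives 93.5 = 3.5Q, so Q* = 26.7143 and P* = 161 - 3(26.7143) = 80.8571.
Producer surplus is the triangle above supply below P*: (1/2)(26.7143)(80.8571 - 67.5) = (1/2)(26.7143)(13.3571) = 178.4133.

178.41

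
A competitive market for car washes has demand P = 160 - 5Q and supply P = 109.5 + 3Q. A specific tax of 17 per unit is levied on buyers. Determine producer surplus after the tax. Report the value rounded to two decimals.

Without the tax, 160 - 5Q = 109.5 + 3Q so Q* = 6.3125 and P* = 128.4375.
With the tax, buyers' net willingness to pay falls by 17: (160 - 17) - 5Q = 109.5 + 3Q, so Q_t = 4.1875. Buyers pay P_b = 139.0625; sellers receive P_s = P_b - 17 = 122.0625.
PS = (1/2)(Q_t)(P_s - 109.5) = (1/2)(4.1875)(12.5625) = 26.3027.

26.30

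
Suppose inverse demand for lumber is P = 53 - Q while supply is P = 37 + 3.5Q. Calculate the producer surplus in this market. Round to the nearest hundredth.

Set 53 - Q = 37 + 3.5Q, which gives 16 = 4.5Q, so Q* = 3.5556 and P* = 53 - (3.5556) = 49.4444.
Producer surplus is the triangle above supply below P*: (1/2)(3.5556)(49.4444 - 37) = (1/2)(3.5556)(12.4444) = 22.1235.

22.12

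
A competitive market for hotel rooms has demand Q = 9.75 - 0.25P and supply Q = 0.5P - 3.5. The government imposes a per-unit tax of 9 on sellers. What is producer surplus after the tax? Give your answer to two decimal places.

Rewriting demand in inverse form: P = 39 - 4Q.
Rewriting supply in inverse form: P = 7 + 2Q.
Pre-tax equilibrium: 39 - 4Q = 7 + 2Q gives Q* = 5.3333, P* = 17.6667.
A tax on sellers shifts supply up by 9: 39 - 4Q = 7 + 2Q + 9, so Q_t = 3.8333. Buyers pay P_b = 23.6667; sellers receive P_s = P_b - 9 = 14.6667.
Producer surplus is the triangle above supply below P_s: (1/2)(3.8333)(14.6667 - 7) = 14.6944.

14.69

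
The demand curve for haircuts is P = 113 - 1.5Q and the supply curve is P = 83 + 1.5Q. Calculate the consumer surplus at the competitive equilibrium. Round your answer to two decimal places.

Set 113 - 1.5Q = 83 + 1.5Q, which gives 30 = 3Q, so Q* = 10 and P* = 113 - 1.5(10) = 98.
The demand choke price is 113, so CS = (1/2)(Q*)(113 - P*) = (1/2)(10)(15) = 75.

75.00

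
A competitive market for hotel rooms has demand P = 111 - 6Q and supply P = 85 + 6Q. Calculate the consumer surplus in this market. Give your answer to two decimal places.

14.08

Set 111 - 6Q = 85 + 6Q, which gives 26 = 12Q, so Q* = 2.1667 and P* = 111 - 6(2.1667) = 98.
The demand choke price is 111, so CS = (1/2)(Q*)(111 - P*) = (1/2)(2.1667)(13) = 14.0833.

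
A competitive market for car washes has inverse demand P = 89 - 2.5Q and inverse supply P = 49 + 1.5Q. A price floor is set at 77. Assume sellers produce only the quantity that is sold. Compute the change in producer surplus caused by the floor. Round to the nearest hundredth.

Free-market equilibrium: 89 - 2.5Q = 49 + 1.5Q gives Q* = 10, P* = 64.
At the floor price 77, quantity demanded is (89 - 77)/2.5 = 4.8; demand is the short side, so Q = 4.8 trades at P = 77.
PS goes from (1/2)(10)(15) = 75 to 117.12 (computed as (77 - 49)(4.8) - (1/2)(1.5)(4.8)^2), a change of 42.12.

42.12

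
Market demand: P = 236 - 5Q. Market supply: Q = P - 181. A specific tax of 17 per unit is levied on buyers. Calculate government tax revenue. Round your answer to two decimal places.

107.67

Rewriting supply in inverse form: P = 181 + Q.
Without the tax, 236 - 5Q = 181 + Q so Q* = 9.1667 and P* = 190.1667.
A tax on buyers shifts demand down by 17: (236 - 17) - 5Q = 181 + Q, so Q_t = 6.3333. Buyers pay P_b = 204.3333; sellers receive P_s = P_b - 17 = 187.3333.
Revenue is the tax times quantity traded: 17 x 6.3333 = 107.6667.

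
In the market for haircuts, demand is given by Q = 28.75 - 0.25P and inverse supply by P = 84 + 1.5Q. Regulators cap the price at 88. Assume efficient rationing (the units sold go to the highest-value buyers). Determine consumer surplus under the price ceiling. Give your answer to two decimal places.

57.78

Rewriting demand in inverse form: P = 115 - 4Q.
Free-market equilibrium: 115 - 4Q = 84 + 1.5Q gives Q* = 5.6364, P* = 92.4545.
At P = 88, sellers supply (88 - 84)/1.5 = 2.6667 while buyers want more, so the quantity traded is 2.6667 at price 88.
The demand price at Q = 2.6667 is 104.3333. CS is the trapezoid between demand and 88 over [0, 2.6667]: (1/2)[(115 - 88) + (104.3333 - 88)](2.6667) = 57.7778.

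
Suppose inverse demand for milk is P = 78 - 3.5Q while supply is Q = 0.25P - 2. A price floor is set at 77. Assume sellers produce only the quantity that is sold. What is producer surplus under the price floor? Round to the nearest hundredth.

19.55

Rewriting supply in inverse form: P = 8 + 4Q.
Free-market equilibrium: 78 - 3.5Q = 8 + 4Q gives Q* = 9.3333, P* = 45.3333.
At the floor price 77, quantity demanded is (78 - 77)/3.5 = 0.2857; demand is the short side, so Q = 0.2857 trades at P = 77.
The supply price at Q = 0.2857 is 9.1429. PS is the trapezoid between 77 and supply over [0, 0.2857]: (1/2)[(77 - 8) + (77 - 9.1429)](0.2857) = 19.551.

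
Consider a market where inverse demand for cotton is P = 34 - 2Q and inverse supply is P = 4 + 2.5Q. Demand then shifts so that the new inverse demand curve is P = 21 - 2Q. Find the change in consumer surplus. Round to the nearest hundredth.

Initial equilibrium: Q_0 = 6.6667, P_0 = 20.6667; CS_0 = (1/2)(6.6667)(13.3333) = 44.4444, PS_0 = (1/2)(6.6667)(16.6667) = 55.5556.
New equilibrium: 21 - 2Q = 4 + 2.5Q gives Q_1 = 3.7778, P_1 = 13.4444; CS_1 = 14.2716, PS_1 = 17.8395.
Change in consumer surplus = 14.2716 - 44.4444 = -30.1728.

-30.17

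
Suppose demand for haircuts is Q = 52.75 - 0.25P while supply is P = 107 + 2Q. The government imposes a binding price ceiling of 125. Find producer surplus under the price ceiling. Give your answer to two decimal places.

Rewriting demand in inverse form: P = 211 - 4Q.
Without the control, 211 - 4Q = 107 + 2Q so Q* = 17.3333 and P* = 141.6667.
At the ceiling price 125, quantity supplied is (125 - 107)/2 = 9; supply is the short side, so Q = 9 trades at P = 125.
PS is the triangle above supply below 125: (1/2)(9)(125 - 107) = 81.

81.00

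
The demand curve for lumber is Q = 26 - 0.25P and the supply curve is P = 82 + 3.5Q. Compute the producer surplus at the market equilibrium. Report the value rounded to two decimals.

Rewriting demand in inverse form: P = 104 - 4Q.
Setting demand equal to supply, 22 = 7.5Q, so Q* = 2.9333 and P* = 92.2667.
Producer surplus is the triangle above supply below P*: (1/2)(2.9333)(92.2667 - 82) = (1/2)(2.9333)(10.2667) = 15.0578.

15.06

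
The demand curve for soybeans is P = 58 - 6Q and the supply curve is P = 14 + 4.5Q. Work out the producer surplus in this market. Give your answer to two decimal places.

39.51

Equilibrium: 58 - 6Q = 14 + 4.5Q, so Q* = 4.1905 and P* = 32.8571.
PS is the area between P* and the supply curve from 0 to Q*: (1/2)(4.1905)(18.8571) = 39.5102.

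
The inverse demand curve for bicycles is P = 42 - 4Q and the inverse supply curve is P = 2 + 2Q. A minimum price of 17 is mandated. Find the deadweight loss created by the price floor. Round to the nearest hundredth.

Free-market equilibrium: 42 - 4Q = 2 + 2Q gives Q* = 6.6667, P* = 15.3333.
At the floor price 17, quantity demanded is (42 - 17)/4 = 6.25; demand is the short side, so Q = 6.25 trades at P = 17.
At Q = 6.25 the demand price is 17 and the supply price is 14.5. Deadweight loss is the triangle between the curves from 6.25 to 6.6667: (1/2)(17 - 14.5)(6.6667 - 6.25) = 0.5208.

0.52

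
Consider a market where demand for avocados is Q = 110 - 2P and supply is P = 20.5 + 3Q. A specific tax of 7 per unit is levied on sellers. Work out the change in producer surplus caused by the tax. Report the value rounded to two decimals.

Rewriting demand in inverse form: P = 55 - 0.5Q.
Without the tax, 55 - 0.5Q = 20.5 + 3Q so Q* = 9.8571 and P* = 50.0714.
With the tax, sellers need 7 more per unit: 55 - 0.5Q = 20.5 + 3Q + 7, so Q_t = 7.8571. Buyers pay P_b = 51.0714; sellers receive P_s = P_b - 7 = 44.0714.
PS falls from (1/2)(9.8571)(29.5714) = 145.7449 to (1/2)(7.8571)(23.5714) = 92.602, a change of -53.1429.

-53.14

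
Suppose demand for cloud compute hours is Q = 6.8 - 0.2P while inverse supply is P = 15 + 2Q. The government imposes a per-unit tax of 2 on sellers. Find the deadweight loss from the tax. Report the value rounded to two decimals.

Rewriting demand in inverse form: P = 34 - 5Q.
Pre-tax equilibrium: 34 - 5Q = 15 + 2Q gives Q* = 2.7143, P* = 20.4286.
A tax on sellers shifts supply up by 2: 34 - 5Q = 15 + 2Q + 2, so Q_t = 2.4286. Buyers pay P_b = 21.8571; sellers receive P_s = P_b - 2 = 19.8571.
Deadweight loss is the triangle between the curves from Q_t to Q*: (1/2)(2.7143 - 2.4286)(2) = 0.2857.

0.29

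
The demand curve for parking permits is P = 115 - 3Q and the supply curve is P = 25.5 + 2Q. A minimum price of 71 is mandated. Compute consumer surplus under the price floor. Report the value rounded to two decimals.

Free-market equilibrium: 115 - 3Q = 25.5 + 2Q gives Q* = 17.9, P* = 61.3.
At P = 71, buyers demand (115 - 71)/3 = 14.6667 while sellers would supply more, so the quantity traded is 14.6667 at price 71.
CS is the triangle under demand above 71: (1/2)(14.6667)(115 - 71) = 322.6667.

322.67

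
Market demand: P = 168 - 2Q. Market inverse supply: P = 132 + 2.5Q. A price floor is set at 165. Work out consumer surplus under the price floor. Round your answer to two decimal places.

Free-market equilibrium: 168 - 2Q = 132 + 2.5Q gives Q* = 8, P* = 152.
At the floor price 165, quantity demanded is (168 - 165)/2 = 1.5; demand is the short side, so Q = 1.5 trades at P = 165.
CS is the triangle under demand above 165: (1/2)(1.5)(168 - 165) = 2.25.

2.25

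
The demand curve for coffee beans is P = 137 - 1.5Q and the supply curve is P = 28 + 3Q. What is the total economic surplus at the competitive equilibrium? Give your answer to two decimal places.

Setting demand equal to supply, 109 = 4.5Q, so Q* = 24.2222 and P* = 100.6667.
CS = (1/2)(24.2222)(36.3333) = 440.037 and PS = (1/2)(24.2222)(72.6667) = 880.0741, so total surplus = 1320.1111.

1320.11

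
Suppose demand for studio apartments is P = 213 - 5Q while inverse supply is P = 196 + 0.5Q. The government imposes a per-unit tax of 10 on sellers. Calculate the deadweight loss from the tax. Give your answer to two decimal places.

Pre-tax equilibrium: 213 - 5Q = 196 + 0.5Q gives Q* = 3.0909, P* = 197.5455.
With the tax, sellers need 10 more per unit: 213 - 5Q = 196 + 0.5Q + 10, so Q_t = 1.2727. Buyers pay P_b = 206.6364; sellers receive P_s = P_b - 10 = 196.6364.
The welfare triangle lost has base Q* - Q_t = 1.8182 and height t = 10, so DWL = (1/2)(1.8182)(10) = 9.0909.

9.09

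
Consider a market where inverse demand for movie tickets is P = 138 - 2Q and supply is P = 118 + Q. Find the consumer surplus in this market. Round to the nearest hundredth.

Equilibrium: 138 - 2Q = 118 + Q, so Q* = 6.6667 and P* = 124.6667.
The demand choke price is 138, so CS = (1/2)(Q*)(138 - P*) = (1/2)(6.6667)(13.3333) = 44.4444.

44.44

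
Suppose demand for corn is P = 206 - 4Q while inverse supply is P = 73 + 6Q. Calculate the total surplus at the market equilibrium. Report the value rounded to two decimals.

Set 206 - 4Q = 73 + 6Q, which gives 133 = 10Q, so Q* = 13.3 and P* = 206 - 4(13.3) = 152.8.
Total surplus is the full triangle between the curves from 0 to Q*: (1/2)(13.3)(206 - 73) = 884.45.

884.45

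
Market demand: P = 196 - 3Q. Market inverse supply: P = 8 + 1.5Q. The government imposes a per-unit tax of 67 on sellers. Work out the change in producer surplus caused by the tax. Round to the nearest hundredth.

-766.78

Pre-tax equilibrium: 196 - 3Q = 8 + 1.5Q gives Q* = 41.7778, P* = 70.6667.
With the tax, sellers need 67 more per unit: 196 - 3Q = 8 + 1.5Q + 67, so Q_t = 26.8889. Buyers pay P_b = 115.3333; sellers receive P_s = P_b - 67 = 48.3333.
Producers lose the trapezoid between P_s and P* out to Q_t plus the triangle from Q_t to Q*: change in PS = 542.2593 - 1309.037 = -766.7778.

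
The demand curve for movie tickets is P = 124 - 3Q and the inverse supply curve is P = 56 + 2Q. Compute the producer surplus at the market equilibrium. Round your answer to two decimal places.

184.96

Equilibrium: 124 - 3Q = 56 + 2Q, so Q* = 13.6 and P* = 83.2.
The supply curve's price intercept is 56, so PS = (1/2)(Q*)(P* - 56) = (1/2)(13.6)(27.2) = 184.96.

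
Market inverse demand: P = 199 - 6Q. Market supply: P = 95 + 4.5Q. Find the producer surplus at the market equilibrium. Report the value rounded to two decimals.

220.73

Set 199 - 6Q = 95 + 4.5Q, which gives 104 = 10.5Q, so Q* = 9.9048 and P* = 199 - 6(9.9048) = 139.5714.
PS is the area between P* and the supply curve from 0 to Q*: (1/2)(9.9048)(44.5714) = 220.7347.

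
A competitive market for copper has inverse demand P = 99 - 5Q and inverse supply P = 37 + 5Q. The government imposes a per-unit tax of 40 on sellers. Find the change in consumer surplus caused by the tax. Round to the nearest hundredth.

Pre-tax equilibrium: 99 - 5Q = 37 + 5Q gives Q* = 6.2, P* = 68.
With the tax, sellers need 40 more per unit: 99 - 5Q = 37 + 5Q + 40, so Q_t = 2.2. Buyers pay P_b = 88; sellers receive P_s = P_b - 40 = 48.
CS falls from (1/2)(6.2)(31) = 96.1 to (1/2)(2.2)(11) = 12.1, a change of -84.

-84.00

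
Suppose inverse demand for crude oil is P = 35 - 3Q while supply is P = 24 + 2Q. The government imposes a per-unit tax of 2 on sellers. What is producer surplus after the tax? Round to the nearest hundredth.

3.24

Pre-tax equilibrium: 35 - 3Q = 24 + 2Q gives Q* = 2.2, P* = 28.4.
A tax on sellers shifts supply up by 2: 35 - 3Q = 24 + 2Q + 2, so Q_t = 1.8. Buyers pay P_b = 29.6; sellers receive P_s = P_b - 2 = 27.6.
Producer surplus is the triangle above supply below P_s: (1/2)(1.8)(27.6 - 24) = 3.24.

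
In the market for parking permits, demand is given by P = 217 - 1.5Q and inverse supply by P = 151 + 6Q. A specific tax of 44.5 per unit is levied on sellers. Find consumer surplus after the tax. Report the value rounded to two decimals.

Pre-tax equilibrium: 217 - 1.5Q = 151 + 6Q gives Q* = 8.8, P* = 203.8.
With the tax, sellers need 44.5 more per unit: 217 - 1.5Q = 151 + 6Q + 44.5, so Q_t = 2.8667. Buyers pay P_b = 212.7; sellers receive P_s = P_b - 44.5 = 168.2.
Consumer surplus is the triangle under demand above P_b: (1/2)(2.8667)(217 - 212.7) = 6.1633.

6.16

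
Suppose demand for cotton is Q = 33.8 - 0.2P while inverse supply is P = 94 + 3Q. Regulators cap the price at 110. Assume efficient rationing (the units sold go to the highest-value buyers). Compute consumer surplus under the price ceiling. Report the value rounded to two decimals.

Rewriting demand in inverse form: P = 169 - 5Q.
Free-market equilibrium: 169 - 5Q = 94 + 3Q gives Q* = 9.375, P* = 122.125.
At P = 110, sellers supply (110 - 94)/3 = 5.3333 while buyers want more, so the quantity traded is 5.3333 at price 110.
The demand price at Q = 5.3333 is 142.3333. CS is the trapezoid between demand and 110 over [0, 5.3333]: (1/2)[(169 - 110) + (142.3333 - 110)](5.3333) = 243.5556.

243.56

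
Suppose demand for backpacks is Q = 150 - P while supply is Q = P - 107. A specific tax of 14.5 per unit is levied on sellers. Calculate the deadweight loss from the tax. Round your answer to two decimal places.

52.56

Rewriting demand in inverse form: P = 150 - Q.
Rewriting supply in inverse form: P = 107 + Q.
Without the tax, 150 - Q = 107 + Q so Q* = 21.5 and P* = 128.5.
With the tax, sellers need 14.5 more per unit: 150 - Q = 107 + Q + 14.5, so Q_t = 14.25. Buyers pay P_b = 135.75; sellers receive P_s = P_b - 14.5 = 121.25.
Deadweight loss is the triangle between the curves from Q_t to Q*: (1/2)(21.5 - 14.25)(14.5) = 52.5625.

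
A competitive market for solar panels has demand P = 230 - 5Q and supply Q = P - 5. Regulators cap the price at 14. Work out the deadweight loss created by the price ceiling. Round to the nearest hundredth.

2436.75

Rewriting supply in inverse form: P = 5 + Q.
Free-market equilibrium: 230 - 5Q = 5 + Q gives Q* = 37.5, P* = 42.5.
At the ceiling price 14, quantity supplied is (14 - 5)/1 = 9; supply is the short side, so Q = 9 trades at P = 14.
At Q = 9 the demand price is 185 and the supply price is 14. Deadweight loss is the triangle between the curves from 9 to 37.5: (1/2)(185 - 14)(37.5 - 9) = 2436.75.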